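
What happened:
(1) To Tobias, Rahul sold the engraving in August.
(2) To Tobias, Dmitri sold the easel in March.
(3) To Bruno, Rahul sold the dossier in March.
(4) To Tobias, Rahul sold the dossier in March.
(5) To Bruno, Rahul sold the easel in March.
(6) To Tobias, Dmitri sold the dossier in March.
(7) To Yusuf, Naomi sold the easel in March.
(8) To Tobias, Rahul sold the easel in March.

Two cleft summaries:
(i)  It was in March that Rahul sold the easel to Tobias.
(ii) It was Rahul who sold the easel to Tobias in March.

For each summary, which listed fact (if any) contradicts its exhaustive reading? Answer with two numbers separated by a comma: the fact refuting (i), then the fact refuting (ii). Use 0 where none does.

Summary (i) focuses "in March" (the setting); background agent = Rahul, thing = the easel, recipient = Tobias. No fact matches that background with a different setting, so 0.
Summary (ii) focuses "Rahul" (the agent); background thing = the easel, recipient = Tobias, setting = in March. Fact (2) matches that background with agent = Dmitri — refutes (ii).

0, 2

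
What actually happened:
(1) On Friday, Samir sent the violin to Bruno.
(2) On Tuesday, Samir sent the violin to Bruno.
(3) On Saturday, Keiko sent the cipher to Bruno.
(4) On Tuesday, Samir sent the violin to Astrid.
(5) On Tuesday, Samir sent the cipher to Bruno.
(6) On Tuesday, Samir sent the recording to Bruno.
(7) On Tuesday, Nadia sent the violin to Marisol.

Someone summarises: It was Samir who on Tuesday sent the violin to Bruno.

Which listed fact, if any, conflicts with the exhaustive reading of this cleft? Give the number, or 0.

The cleft puts "Samir" in focus and presupposes the open proposition with same thing, recipient, setting (the violin / Bruno / on Tuesday).
The exhaustive reading says no other agent fits that background.
Every other fact differs from the presupposition on some backgrounded slot, so none challenges the exhaustivity.

0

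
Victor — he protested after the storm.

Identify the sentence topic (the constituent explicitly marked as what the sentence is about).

Victor

The construction explicitly marks "Victor" as what the sentence is about — the topic.
The remainder of the clause is the comment (what is said about the topic).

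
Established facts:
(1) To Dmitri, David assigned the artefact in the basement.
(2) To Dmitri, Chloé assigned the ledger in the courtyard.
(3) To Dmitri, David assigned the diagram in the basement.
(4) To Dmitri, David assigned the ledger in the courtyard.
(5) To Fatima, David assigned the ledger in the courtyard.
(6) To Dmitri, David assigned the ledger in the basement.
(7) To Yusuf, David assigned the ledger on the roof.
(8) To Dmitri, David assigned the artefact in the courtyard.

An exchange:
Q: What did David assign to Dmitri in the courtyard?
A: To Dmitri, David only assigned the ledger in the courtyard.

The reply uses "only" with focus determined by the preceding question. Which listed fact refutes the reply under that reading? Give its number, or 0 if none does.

The question "What did ...?" targets the thing, so in the reply the focus falls on "the ledger".
"Only" then excludes alternative things while the background — David as agent and Dmitri as recipient and in the courtyard as setting — is held fixed.
Fact (8) shares the background with a different thing (the artefact) — counterexample.
(Fact (6) would refute a reading with focus on the setting — but that is not what the question asks.)

8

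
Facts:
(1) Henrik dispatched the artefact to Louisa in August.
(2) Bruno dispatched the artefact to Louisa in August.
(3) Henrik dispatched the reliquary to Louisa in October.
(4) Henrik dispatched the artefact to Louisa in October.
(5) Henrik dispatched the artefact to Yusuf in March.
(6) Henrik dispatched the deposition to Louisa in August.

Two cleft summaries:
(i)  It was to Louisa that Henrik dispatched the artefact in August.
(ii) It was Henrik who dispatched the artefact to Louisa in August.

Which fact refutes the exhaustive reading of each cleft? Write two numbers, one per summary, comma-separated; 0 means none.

0, 2

Summary (i) focuses "Louisa" (the recipient); background Henrik as agent and the artefact as thing and in August as setting. No fact matches that background with a different recipient, so 0.
Summary (ii) focuses "Henrik" (the agent); background the artefact as thing and Louisa as recipient and in August as setting. Fact (2) matches that background with agent = Bruno — refutes (ii).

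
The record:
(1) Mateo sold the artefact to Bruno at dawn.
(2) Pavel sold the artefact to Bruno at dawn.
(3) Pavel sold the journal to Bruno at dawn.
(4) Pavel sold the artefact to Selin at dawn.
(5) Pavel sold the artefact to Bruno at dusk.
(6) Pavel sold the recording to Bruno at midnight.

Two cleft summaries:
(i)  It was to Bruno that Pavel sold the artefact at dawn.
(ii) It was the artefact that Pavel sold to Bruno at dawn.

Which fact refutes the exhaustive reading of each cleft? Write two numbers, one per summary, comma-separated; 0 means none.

4, 3

(i): focus "Bruno". Looking for same agent, thing, setting (Pavel / the artefact / at dawn) with some other recipient — fact (4) has Selin there. Refuted.
(ii): focus "the artefact". Looking for same agent, recipient, setting (Pavel / Bruno / at dawn) with some other thing — fact (3) has the journal there. Refuted.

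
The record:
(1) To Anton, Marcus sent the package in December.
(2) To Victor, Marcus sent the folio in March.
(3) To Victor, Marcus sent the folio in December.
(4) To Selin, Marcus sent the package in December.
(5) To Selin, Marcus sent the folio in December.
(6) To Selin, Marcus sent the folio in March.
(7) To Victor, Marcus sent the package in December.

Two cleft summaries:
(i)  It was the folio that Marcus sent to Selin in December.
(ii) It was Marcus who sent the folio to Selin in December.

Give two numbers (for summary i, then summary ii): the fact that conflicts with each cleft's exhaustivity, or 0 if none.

4, 0

(i): focus "the folio". Looking for Marcus as agent and Selin as recipient and in December as setting with some other thing — fact (4) has the package there. Refuted.
(ii): focus "Marcus". No fact shares the folio as thing and Selin as recipient and in December as setting with a different agent. 0.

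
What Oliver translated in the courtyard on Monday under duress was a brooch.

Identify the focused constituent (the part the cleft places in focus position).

a brooch

In a pseudo-cleft "What ... was X", the post-copular constituent X is the focus.
Here the focus is "a brooch". The backgrounded (presupposed) material includes "Oliver", "on Monday", "under duress" and "in the courtyard".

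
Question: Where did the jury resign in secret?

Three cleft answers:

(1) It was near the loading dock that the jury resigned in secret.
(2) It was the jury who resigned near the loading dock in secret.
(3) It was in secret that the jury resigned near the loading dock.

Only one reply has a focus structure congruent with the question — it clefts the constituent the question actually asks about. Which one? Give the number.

The question word "where" targets the location.
Option (1) clefts "near the loading dock" — that matches what the question asks about.
Option (2) clefts "the jury" — the subject (agent), not what was asked.
Option (3) clefts "in secret" — the manner, not what was asked.
So the congruent reply is (1).

1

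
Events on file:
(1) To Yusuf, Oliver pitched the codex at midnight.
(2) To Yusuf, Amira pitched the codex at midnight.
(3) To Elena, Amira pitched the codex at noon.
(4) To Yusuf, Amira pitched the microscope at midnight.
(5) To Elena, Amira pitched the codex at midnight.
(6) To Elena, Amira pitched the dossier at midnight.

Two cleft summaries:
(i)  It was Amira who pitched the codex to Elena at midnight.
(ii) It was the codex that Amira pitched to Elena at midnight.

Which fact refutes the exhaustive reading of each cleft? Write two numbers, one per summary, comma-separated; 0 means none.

(i): focus "Amira". No fact shares thing = the codex, recipient = Elena, setting = at midnight with a different agent. 0.
(ii): focus "the codex". Looking for agent = Amira, recipient = Elena, setting = at midnight with some other thing — fact (6) has the dossier there. Refuted.

0, 6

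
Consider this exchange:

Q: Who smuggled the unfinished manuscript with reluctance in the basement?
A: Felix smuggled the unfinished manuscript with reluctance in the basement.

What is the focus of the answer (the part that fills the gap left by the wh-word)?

The wh-word "who" asks about the subject (agent).
In the answer, "the unfinished manuscript", "with reluctance" and "in the basement" are given — repeated from the question.
The constituent filling the subject (agent) gap is "Felix"; that is the focus and would carry nuclear stress.

Felix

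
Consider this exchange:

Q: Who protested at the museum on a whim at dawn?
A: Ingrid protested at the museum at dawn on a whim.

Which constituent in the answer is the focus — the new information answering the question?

The wh-word "who" asks about the subject (agent).
In the answer, "at the museum", "on a whim" and "at dawn" are given — repeated from the question.
The constituent filling the subject (agent) gap is "Ingrid"; that is the focus and would carry nuclear stress.

Ingrid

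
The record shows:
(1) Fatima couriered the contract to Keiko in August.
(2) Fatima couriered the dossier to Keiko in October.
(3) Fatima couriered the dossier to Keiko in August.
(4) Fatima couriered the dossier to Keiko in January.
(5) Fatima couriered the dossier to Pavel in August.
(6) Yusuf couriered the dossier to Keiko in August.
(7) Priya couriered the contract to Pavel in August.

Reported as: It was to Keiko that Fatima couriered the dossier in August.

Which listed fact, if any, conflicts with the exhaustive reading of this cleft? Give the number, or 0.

5

Focus of the cleft: "Keiko" (the recipient). Presupposed background: Fatima as agent and the dossier as thing and in August as setting.
Exhaustivity: Keiko is the only recipient satisfying that background.
But fact (5) also has Fatima as agent and the dossier as thing and in August as setting, with recipient = Pavel — so the exhaustive reading fails.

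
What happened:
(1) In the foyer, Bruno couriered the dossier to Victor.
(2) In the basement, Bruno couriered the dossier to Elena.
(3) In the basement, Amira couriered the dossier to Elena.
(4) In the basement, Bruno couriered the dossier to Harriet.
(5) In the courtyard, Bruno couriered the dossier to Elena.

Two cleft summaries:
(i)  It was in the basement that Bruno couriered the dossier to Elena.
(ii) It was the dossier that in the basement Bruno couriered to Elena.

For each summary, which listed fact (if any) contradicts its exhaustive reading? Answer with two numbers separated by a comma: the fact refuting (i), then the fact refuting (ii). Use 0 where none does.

Summary (i) focuses "in the basement" (the setting); background Bruno as agent and the dossier as thing and Elena as recipient. Fact (5) matches that background with setting = in the courtyard — refutes (i).
Summary (ii) focuses "the dossier" (the thing); background Bruno as agent and Elena as recipient and in the basement as setting. No fact matches that background with a different thing, so 0.

5, 0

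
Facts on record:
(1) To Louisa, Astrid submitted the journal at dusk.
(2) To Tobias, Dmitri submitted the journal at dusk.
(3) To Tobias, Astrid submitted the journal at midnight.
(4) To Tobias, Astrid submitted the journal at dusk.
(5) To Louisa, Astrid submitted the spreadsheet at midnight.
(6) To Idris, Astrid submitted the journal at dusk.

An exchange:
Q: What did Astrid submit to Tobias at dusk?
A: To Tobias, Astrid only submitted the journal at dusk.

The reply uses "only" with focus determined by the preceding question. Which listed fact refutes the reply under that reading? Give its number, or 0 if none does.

The question "What did ...?" targets the thing, so in the reply the focus falls on "the journal".
So "only" ranges over things; the rest (agent = Astrid, recipient = Tobias, setting = at dusk) is presupposed.
No listed fact shares that background with another thing. Nothing contradicts the reply.
(Fact (3) would refute a reading with focus on the setting — but that is not what the question asks.)

0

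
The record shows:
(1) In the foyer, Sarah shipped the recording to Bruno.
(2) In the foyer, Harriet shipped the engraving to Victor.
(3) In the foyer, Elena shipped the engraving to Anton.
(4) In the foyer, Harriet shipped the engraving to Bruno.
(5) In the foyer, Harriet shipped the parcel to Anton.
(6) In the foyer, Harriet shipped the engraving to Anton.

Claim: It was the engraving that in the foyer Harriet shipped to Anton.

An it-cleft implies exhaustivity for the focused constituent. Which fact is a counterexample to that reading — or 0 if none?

The cleft puts "the engraving" in focus and presupposes the open proposition with agent = Harriet, recipient = Anton, setting = in the foyer.
Exhaustivity: the engraving is the only thing satisfying that background.
Fact (5) shares the background but with thing = the parcel; exhaustivity is violated.

5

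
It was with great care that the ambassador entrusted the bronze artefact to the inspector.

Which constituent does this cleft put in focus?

with great care

In an it-cleft "It was X that/who ...", the clefted constituent X is the focus; the that/who-clause expresses the presupposed open proposition.
Here the focus is "with great care". The backgrounded (presupposed) material includes "the ambassador", "the bronze artefact" and "to the inspector".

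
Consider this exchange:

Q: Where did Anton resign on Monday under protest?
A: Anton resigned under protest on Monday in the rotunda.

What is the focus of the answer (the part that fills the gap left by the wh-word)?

in the rotunda

The wh-word "where" asks about the location.
In the answer, "Anton", "under protest" and "on Monday" are given — repeated from the question.
The constituent filling the location gap is "in the rotunda"; that is the focus and would carry nuclear stress.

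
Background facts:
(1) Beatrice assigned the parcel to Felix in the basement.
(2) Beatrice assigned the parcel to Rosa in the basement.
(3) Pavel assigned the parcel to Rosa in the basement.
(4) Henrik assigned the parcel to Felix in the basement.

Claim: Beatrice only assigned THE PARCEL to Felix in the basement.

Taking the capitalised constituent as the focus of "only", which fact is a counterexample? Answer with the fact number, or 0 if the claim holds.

The capitals mark "the parcel" as focus. So "only" rules out other things, with the rest (same agent, recipient, setting (Beatrice / Felix / in the basement)) as background.
No fact matches same agent, recipient, setting (Beatrice / Felix / in the basement) with a different thing — every other fact differs on at least one backgrounded slot. So no fact refutes it.

0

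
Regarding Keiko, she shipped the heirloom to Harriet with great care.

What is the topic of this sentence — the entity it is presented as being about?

The construction explicitly marks "Keiko" as what the sentence is about — the topic.
The remainder of the clause is the comment (what is said about the topic).

Keiko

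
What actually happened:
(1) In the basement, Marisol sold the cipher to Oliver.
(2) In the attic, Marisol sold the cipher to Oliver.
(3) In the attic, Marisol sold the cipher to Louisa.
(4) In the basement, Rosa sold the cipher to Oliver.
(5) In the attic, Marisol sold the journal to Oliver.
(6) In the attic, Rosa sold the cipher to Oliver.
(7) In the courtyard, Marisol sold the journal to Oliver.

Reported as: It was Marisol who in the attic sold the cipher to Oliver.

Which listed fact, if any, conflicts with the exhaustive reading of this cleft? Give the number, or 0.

6

Focus of the cleft: "Marisol" (the agent). Presupposed background: the cipher as thing and Oliver as recipient and in the attic as setting.
The exhaustive reading says no other agent fits that background.
Fact (6) shares the background but with agent = Rosa; exhaustivity is violated.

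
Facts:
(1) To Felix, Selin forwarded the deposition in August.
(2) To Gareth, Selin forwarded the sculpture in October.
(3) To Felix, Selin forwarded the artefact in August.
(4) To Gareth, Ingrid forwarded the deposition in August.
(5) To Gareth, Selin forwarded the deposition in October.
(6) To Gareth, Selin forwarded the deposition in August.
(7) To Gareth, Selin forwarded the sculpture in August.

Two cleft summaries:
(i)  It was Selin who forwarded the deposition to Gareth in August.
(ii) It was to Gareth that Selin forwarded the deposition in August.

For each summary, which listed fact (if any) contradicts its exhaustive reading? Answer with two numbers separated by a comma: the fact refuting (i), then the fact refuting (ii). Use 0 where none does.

(i): focus "Selin". Looking for the deposition as thing and Gareth as recipient and in August as setting with some other agent — fact (4) has Ingrid there. Refuted.
(ii): focus "Gareth". Looking for Selin as agent and the deposition as thing and in August as setting with some other recipient — fact (1) has Felix there. Refuted.

4, 1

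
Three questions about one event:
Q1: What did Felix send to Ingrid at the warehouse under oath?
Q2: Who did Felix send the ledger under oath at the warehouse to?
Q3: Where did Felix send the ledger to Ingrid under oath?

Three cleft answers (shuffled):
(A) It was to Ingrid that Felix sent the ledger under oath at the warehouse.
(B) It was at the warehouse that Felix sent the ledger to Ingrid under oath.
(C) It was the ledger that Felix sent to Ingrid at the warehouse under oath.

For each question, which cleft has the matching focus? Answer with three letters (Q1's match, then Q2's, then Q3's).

Q1 asks about the direct object; cleft (C) focuses "the ledger", which is the direct object — so Q1 → C.
Q2 asks about the recipient; cleft (A) focuses "to Ingrid", which is the recipient — so Q2 → A.
Q3 asks about the location; cleft (B) focuses "at the warehouse", which is the location — so Q3 → B.
Mapping: Q1→C, Q2→A, Q3→B.

CAB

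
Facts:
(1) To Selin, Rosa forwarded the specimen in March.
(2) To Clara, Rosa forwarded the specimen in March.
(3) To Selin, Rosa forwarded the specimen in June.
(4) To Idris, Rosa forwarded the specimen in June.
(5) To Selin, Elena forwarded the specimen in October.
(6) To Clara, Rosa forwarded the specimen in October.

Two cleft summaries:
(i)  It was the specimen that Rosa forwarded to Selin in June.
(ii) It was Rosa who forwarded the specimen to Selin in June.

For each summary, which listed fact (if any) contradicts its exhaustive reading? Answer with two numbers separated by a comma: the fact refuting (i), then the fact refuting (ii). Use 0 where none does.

0, 0

(i): focus "the specimen". No fact shares same agent, recipient, setting (Rosa / Selin / in June) with a different thing. 0.
(ii): focus "Rosa". No fact shares same thing, recipient, setting (the specimen / Selin / in June) with a different agent. 0.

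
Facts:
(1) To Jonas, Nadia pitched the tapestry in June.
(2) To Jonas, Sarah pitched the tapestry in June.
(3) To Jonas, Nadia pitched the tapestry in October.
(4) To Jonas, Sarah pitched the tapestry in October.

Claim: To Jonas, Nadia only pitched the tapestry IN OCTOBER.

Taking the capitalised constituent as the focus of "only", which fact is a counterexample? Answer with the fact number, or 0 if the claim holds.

Focus (in capitals) is "in October" — the setting. "Only" excludes alternative settings while holding fixed agent = Nadia, thing = the tapestry, recipient = Jonas.
Fact (1) shares the background but differs in setting (in June) — a counterexample.

1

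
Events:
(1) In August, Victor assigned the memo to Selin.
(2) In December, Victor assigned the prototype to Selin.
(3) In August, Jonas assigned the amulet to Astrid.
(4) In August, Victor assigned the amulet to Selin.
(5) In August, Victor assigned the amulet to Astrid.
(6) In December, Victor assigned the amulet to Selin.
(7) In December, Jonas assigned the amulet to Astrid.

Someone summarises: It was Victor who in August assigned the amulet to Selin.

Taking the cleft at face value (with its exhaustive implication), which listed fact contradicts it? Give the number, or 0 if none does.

0

Focus of the cleft: "Victor" (the agent). Presupposed background: the amulet as thing and Selin as recipient and in August as setting.
Exhaustivity: Victor is the only agent satisfying that background.
No listed fact matches the background with a different agent. Exhaustivity holds.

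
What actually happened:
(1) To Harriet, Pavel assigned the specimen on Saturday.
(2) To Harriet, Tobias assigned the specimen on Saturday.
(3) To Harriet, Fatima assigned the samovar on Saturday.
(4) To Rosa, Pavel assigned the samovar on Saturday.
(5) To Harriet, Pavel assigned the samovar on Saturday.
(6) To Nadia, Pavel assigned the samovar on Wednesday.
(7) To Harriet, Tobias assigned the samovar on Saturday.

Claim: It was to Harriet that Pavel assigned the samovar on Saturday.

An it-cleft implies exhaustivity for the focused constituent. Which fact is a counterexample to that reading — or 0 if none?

4

The cleft puts "Harriet" in focus and presupposes the open proposition with agent = Pavel, thing = the samovar, setting = on Saturday.
Exhaustivity: Harriet is the only recipient satisfying that background.
Fact (4) shares the background but with recipient = Rosa; exhaustivity is violated.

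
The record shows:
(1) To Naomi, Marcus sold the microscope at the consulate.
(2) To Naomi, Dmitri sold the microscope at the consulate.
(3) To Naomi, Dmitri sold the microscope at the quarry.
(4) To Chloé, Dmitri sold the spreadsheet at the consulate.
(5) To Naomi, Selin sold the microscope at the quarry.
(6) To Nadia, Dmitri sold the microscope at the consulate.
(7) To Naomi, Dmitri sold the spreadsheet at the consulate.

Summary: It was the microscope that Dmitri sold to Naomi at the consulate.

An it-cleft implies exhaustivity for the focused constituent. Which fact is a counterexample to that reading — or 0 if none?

Focus of the cleft: "the microscope" (the thing). Presupposed background: Dmitri as agent and Naomi as recipient and at the consulate as setting.
The exhaustive reading says no other thing fits that background.
Fact (7) shares the background but with thing = the spreadsheet; exhaustivity is violated.

7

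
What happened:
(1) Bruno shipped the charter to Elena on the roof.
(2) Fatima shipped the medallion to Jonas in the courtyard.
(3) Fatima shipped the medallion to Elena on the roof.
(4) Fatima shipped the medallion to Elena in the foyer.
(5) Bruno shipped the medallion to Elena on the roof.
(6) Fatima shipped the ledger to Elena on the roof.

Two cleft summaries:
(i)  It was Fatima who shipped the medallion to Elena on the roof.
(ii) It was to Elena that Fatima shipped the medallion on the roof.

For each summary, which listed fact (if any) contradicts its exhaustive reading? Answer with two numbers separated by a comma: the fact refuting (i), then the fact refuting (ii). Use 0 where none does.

5, 0

(i): focus "Fatima". Looking for the medallion as thing and Elena as recipient and on the roof as setting with some other agent — fact (5) has Bruno there. Refuted.
(ii): focus "Elena". No fact shares Fatima as agent and the medallion as thing and on the roof as setting with a different recipient. 0.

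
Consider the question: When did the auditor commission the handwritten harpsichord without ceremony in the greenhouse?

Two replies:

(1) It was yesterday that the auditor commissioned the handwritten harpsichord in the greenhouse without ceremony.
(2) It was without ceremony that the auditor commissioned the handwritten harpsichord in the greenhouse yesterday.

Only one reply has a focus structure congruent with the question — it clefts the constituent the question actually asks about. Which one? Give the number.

1

The question word "when" targets the time.
Option (1) clefts "yesterday" — that matches what the question asks about.
Option (2) clefts "without ceremony" — the manner, not what was asked.
So the congruent reply is (1).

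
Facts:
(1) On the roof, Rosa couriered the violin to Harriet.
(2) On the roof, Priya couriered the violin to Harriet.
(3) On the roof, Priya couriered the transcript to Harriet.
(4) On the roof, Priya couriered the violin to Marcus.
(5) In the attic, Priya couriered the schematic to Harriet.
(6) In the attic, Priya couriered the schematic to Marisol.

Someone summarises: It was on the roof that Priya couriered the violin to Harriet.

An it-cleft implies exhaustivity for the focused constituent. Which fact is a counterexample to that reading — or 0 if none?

0

The cleft puts "on the roof" in focus and presupposes the open proposition with agent = Priya, thing = the violin, recipient = Harriet.
The exhaustive reading says no other setting fits that background.
No listed fact matches the background with a different setting. Exhaustivity holds.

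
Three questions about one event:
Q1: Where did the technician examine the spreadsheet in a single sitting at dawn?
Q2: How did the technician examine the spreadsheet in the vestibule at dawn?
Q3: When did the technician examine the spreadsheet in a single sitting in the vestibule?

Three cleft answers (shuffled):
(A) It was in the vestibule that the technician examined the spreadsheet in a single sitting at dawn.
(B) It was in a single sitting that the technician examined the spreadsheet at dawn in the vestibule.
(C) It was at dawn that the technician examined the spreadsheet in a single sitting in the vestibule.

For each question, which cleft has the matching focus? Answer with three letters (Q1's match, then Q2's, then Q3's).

ABC

Q1 asks about the location; cleft (A) focuses "in the vestibule", which is the location — so Q1 → A.
Q2 asks about the manner; cleft (B) focuses "in a single sitting", which is the manner — so Q2 → B.
Q3 asks about the time; cleft (C) focuses "at dawn", which is the time — so Q3 → C.
Mapping: Q1→A, Q2→B, Q3→C.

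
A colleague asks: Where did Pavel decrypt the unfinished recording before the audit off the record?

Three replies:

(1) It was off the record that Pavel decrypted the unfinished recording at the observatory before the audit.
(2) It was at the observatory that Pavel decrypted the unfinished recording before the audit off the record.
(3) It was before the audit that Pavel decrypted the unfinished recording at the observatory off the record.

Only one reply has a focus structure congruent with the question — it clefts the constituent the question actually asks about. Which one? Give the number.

2

The question word "where" targets the location.
Option (1) clefts "off the record" — the manner, not what was asked.
Option (2) clefts "at the observatory" — that matches what the question asks about.
Option (3) clefts "before the audit" — the time, not what was asked.
So the congruent reply is (2).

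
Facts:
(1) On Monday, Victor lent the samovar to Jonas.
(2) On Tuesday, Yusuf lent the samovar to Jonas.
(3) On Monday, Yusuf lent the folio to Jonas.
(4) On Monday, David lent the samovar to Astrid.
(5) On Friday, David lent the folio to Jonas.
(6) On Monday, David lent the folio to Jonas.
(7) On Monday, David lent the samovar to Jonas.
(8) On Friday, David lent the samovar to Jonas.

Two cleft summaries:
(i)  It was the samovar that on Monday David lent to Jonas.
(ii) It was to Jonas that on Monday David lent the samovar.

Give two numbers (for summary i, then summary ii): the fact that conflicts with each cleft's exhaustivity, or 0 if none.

(i): focus "the samovar". Looking for same agent, recipient, setting (David / Jonas / on Monday) with some other thing — fact (6) has the folio there. Refuted.
(ii): focus "Jonas". Looking for same agent, thing, setting (David / the samovar / on Monday) with some other recipient — fact (4) has Astrid there. Refuted.

6, 4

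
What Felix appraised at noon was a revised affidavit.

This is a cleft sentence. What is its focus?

a revised affidavit

In a pseudo-cleft "What ... was X", the post-copular constituent X is the focus.
Here the focus is "a revised affidavit". The backgrounded (presupposed) material includes "Felix" and "at noon".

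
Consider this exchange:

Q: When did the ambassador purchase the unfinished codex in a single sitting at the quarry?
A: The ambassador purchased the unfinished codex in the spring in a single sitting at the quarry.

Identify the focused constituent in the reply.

in the spring

The wh-word "when" asks about the time.
In the answer, "the ambassador", "the unfinished codex", "at the quarry" and "in a single sitting" are given — repeated from the question.
The constituent filling the time gap is "in the spring"; that is the focus and would carry nuclear stress.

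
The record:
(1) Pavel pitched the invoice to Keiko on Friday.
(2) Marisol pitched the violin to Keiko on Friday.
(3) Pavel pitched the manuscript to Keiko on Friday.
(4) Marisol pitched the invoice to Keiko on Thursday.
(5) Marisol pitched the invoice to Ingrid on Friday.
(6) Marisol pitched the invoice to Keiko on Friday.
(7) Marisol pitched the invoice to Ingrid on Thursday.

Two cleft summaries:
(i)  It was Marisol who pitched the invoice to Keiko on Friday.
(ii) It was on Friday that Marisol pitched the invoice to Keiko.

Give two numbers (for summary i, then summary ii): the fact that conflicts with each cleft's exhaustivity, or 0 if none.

1, 4

Summary (i) focuses "Marisol" (the agent); background the invoice as thing and Keiko as recipient and on Friday as setting. Fact (1) matches that background with agent = Pavel — refutes (i).
Summary (ii) focuses "on Friday" (the setting); background Marisol as agent and the invoice as thing and Keiko as recipient. Fact (4) matches that background with setting = on Thursday — refutes (ii).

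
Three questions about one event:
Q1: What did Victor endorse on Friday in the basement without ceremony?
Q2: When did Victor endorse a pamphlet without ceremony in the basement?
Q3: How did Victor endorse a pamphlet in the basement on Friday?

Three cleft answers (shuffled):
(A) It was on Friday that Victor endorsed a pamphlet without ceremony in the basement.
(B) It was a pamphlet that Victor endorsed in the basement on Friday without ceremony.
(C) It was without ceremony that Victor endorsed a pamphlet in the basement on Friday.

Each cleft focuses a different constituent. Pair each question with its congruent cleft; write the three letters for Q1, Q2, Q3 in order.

BAC

Q1 asks about the direct object; cleft (B) focuses "a pamphlet", which is the direct object — so Q1 → B.
Q2 asks about the time; cleft (A) focuses "on Friday", which is the time — so Q2 → A.
Q3 asks about the manner; cleft (C) focuses "without ceremony", which is the manner — so Q3 → C.
Mapping: Q1→B, Q2→A, Q3→C.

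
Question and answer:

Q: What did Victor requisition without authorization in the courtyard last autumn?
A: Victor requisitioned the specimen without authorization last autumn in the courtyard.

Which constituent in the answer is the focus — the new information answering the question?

The wh-word "what" asks about the direct object.
In the answer, "Victor", "last autumn", "without authorization" and "in the courtyard" are given — repeated from the question.
The constituent filling the direct object gap is "the specimen"; that is the focus and would carry nuclear stress.

the specimen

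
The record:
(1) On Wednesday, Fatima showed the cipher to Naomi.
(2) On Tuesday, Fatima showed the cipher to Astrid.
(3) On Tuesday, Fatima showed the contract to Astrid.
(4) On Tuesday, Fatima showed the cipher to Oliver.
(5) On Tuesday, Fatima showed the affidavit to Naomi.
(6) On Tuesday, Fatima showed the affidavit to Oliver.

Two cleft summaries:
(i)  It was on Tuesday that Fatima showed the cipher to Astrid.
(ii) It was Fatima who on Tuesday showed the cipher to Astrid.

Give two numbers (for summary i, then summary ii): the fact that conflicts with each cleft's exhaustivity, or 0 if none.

0, 0

(i): focus "on Tuesday". No fact shares agent = Fatima, thing = the cipher, recipient = Astrid with a different setting. 0.
(ii): focus "Fatima". No fact shares thing = the cipher, recipient = Astrid, setting = on Tuesday with a different agent. 0.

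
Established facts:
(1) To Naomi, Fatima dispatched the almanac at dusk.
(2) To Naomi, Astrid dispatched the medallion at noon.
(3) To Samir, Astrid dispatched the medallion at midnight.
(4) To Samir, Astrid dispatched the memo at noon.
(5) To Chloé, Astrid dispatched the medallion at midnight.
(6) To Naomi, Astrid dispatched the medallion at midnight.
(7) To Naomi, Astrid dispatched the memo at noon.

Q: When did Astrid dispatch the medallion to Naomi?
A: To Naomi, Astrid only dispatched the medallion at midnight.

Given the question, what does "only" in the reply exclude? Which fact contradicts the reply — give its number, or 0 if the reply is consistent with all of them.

2

The question "When did ...?" targets the setting, so in the reply the focus falls on "at midnight".
So "only" ranges over settings; the rest (Astrid as agent and the medallion as thing and Naomi as recipient) is presupposed.
Fact (2) keeps Astrid as agent and the medallion as thing and Naomi as recipient but has setting = at noon; that refutes the reply.
(Fact (3) would refute a reading with focus on the recipient — but that is not what the question asks.)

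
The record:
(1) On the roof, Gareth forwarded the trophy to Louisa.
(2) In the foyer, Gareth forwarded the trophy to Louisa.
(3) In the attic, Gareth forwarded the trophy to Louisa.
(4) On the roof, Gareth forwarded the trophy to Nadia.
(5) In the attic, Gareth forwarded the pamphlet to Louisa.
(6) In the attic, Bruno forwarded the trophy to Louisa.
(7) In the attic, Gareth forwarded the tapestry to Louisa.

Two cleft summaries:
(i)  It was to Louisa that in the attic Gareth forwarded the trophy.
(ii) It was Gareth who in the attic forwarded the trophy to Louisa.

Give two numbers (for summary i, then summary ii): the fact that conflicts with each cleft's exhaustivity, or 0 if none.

(i): focus "Louisa". No fact shares same agent, thing, setting (Gareth / the trophy / in the attic) with a different recipient. 0.
(ii): focus "Gareth". Looking for same thing, recipient, setting (the trophy / Louisa / in the attic) with some other agent — fact (6) has Bruno there. Refuted.

0, 6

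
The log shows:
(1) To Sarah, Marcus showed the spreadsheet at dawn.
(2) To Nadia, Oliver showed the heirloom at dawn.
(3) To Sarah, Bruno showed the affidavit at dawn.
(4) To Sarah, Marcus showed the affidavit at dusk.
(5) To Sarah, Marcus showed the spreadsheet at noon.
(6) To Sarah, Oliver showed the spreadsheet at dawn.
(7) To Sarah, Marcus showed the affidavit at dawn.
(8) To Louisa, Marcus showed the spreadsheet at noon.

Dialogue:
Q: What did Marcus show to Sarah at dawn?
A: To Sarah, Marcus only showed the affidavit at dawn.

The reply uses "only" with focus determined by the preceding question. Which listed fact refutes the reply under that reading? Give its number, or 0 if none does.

1

The question "What did ...?" targets the thing, so in the reply the focus falls on "the affidavit".
"Only" then excludes alternative things while the background — same agent, recipient, setting (Marcus / Sarah / at dawn) — is held fixed.
Fact (1) shares the background with a different thing (the spreadsheet) — counterexample.
(Fact (4) would refute a reading with focus on the setting — but that is not what the question asks.)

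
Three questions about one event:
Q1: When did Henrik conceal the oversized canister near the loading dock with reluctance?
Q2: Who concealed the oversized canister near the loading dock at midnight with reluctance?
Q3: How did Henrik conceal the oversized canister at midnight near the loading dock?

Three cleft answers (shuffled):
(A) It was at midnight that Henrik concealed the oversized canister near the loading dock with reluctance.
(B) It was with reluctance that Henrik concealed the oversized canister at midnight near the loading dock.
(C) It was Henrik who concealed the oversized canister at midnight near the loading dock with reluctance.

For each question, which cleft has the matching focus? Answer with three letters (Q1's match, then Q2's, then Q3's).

Q1 asks about the time; cleft (A) focuses "at midnight", which is the time — so Q1 → A.
Q2 asks about the subject (agent); cleft (C) focuses "Henrik", which is the subject (agent) — so Q2 → C.
Q3 asks about the manner; cleft (B) focuses "with reluctance", which is the manner — so Q3 → B.
Mapping: Q1→A, Q2→C, Q3→B.

ACB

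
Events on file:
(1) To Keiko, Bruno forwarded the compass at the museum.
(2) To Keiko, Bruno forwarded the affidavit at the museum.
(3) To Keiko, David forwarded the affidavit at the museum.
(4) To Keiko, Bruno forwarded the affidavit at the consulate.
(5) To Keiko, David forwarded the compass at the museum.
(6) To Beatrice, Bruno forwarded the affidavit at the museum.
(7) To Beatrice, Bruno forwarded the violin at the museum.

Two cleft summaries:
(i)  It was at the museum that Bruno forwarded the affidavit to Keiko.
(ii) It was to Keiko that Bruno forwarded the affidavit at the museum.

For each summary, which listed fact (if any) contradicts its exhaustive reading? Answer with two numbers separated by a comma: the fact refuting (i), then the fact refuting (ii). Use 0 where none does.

(i): focus "at the museum". Looking for Bruno as agent and the affidavit as thing and Keiko as recipient with some other setting — fact (4) has at the consulate there. Refuted.
(ii): focus "Keiko". Looking for Bruno as agent and the affidavit as thing and at the museum as setting with some other recipient — fact (6) has Beatrice there. Refuted.

4, 6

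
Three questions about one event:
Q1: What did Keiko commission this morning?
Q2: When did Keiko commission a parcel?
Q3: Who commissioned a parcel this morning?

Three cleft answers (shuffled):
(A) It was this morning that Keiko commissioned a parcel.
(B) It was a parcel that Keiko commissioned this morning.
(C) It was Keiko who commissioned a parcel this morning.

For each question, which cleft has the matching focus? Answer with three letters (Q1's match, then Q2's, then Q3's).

Q1 asks about the direct object; cleft (B) focuses "a parcel", which is the direct object — so Q1 → B.
Q2 asks about the time; cleft (A) focuses "this morning", which is the time — so Q2 → A.
Q3 asks about the subject (agent); cleft (C) focuses "Keiko", which is the subject (agent) — so Q3 → C.
Mapping: Q1→B, Q2→A, Q3→C.

BAC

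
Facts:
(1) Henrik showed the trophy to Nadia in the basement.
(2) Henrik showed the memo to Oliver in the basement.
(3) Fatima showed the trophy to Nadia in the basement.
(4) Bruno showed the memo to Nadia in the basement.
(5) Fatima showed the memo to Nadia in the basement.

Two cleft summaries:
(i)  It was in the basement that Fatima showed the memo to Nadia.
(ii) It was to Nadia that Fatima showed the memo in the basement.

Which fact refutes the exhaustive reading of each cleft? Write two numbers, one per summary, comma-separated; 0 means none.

0, 0

Summary (i) focuses "in the basement" (the setting); background agent = Fatima, thing = the memo, recipient = Nadia. No fact matches that background with a different setting, so 0.
Summary (ii) focuses "Nadia" (the recipient); background agent = Fatima, thing = the memo, setting = in the basement. No fact matches that background with a different recipient, so 0.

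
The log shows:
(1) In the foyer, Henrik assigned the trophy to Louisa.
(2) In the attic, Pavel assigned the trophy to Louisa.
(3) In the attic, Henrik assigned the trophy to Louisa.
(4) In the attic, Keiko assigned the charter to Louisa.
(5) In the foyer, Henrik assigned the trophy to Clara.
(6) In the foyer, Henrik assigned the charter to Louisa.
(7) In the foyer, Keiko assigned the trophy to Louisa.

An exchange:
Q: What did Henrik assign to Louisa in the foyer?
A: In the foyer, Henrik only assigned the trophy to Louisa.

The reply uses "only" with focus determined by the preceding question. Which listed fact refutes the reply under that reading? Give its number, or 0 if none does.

6

The question "What did ...?" targets the thing, so in the reply the focus falls on "the trophy".
So "only" ranges over things; the rest (Henrik as agent and Louisa as recipient and in the foyer as setting) is presupposed.
Fact (6) keeps Henrik as agent and Louisa as recipient and in the foyer as setting but has thing = the charter; that refutes the reply.
(Fact (5) would refute a reading with focus on the recipient — but that is not what the question asks.)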